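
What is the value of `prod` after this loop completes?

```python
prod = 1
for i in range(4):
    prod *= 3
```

3^4 = 81
`prod` takes the values: 1 → 3 → 9 → 27 → 81

Answer: 81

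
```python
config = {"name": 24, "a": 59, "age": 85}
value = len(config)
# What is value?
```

Trace:
`config = {"name": 24, "a": 59, "age": 85}` → config = {'name': 24, 'a': 59, 'age': 85}
`value = len(config)` → value = 3
So value = 3

Answer: 3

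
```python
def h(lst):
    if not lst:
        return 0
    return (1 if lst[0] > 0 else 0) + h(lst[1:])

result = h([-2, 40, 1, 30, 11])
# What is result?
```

Count of positive elements in [-2, 40, 1, 30, 11] = 4

Answer: 4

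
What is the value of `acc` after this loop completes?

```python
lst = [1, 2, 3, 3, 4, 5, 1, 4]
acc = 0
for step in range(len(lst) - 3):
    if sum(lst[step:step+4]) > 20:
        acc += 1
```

Count windows with sum > 20
`acc` takes the values: 0

Answer: 0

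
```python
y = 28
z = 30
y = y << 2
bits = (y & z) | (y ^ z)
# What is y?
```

Trace:
`y = 28` → y = 28
`z = 30` → z = 30
`y = y << 2` → y = 112
`bits = (y & z) | (y ^ z)` → bits = 126
So y = 112

Answer: 112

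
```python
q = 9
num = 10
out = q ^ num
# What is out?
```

Trace:
`q = 9` → q = 9
`num = 10` → num = 10
`out = q ^ num` → out = 3
So out = 3

Answer: 3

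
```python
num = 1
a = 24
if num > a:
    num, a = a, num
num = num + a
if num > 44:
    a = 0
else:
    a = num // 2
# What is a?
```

Trace:
`num = 1` → num = 1
`a = 24` → a = 24
`if num > a: ...` → num > a is False → no variable changes
`num = num + a` → num = 25
`if num > 44: ...` → num > 44 is False, take else branch → a = 12
So a = 12

Answer: 12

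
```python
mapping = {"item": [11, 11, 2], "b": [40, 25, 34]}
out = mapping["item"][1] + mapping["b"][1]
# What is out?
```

Trace:
`mapping = {"item": [11, 11, 2], "b": [40, 25, 34]}` → mapping = {'item': [11, 11, 2], 'b': [40, 25, 34]}
`out = mapping["item"][1] + mapping["b"][1]` → out = 36
So out = 36

Answer: 36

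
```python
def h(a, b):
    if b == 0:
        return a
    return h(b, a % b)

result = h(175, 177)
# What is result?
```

h(175, 177) -> h(177, 175) -> h(175, 2) -> h(2, 1) -> h(1, 0) -> 1

Answer: 1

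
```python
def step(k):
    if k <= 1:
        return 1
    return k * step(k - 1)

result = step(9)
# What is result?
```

step(9) = 9 * 8 * 7 * 6 * 5 * 4 * 3 * 2 * 1 = 362880

Answer: 362880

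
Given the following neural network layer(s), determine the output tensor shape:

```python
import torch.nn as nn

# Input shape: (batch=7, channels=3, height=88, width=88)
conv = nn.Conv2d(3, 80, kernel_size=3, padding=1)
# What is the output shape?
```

Input: (7, 3, 88, 88) -> Output: (7, 80, 88, 88)

Answer: (7, 80, 88, 88)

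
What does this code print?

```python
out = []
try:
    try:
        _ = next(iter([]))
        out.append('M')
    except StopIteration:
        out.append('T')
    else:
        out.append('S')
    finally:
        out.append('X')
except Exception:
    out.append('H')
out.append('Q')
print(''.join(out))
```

Execution trace: 'T' (inner except StopIteration) → 'X' (inner finally) → 'Q' (after the try/except). Output: TXQ

Answer: TXQ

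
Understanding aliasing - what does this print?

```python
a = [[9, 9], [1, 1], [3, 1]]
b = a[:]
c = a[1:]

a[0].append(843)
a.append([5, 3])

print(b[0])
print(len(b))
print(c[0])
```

Key concept: slice with nested mutation.
Step by step:
`a = [[9, 9], [1, 1], [3, 1]]` → a = [[9, 9], [1, 1], [3, 1]]
`b = a[:]` → b = [[9, 9], [1, 1], [3, 1]]
`c = a[1:]` → c = [[1, 1], [3, 1]]
`a[0].append(843)` → a = [[9, 9, 843], [1, 1], [3, 1]]; b = [[9, 9, 843], [1, 1], [3, 1]]
`a.append([5, 3])` → a = [[9, 9, 843], [1, 1], [3, 1], [5, 3]]
`print(b[0])` → prints [9, 9, 843]
`print(len(b))` → prints 3
`print(c[0])` → prints [1, 1]

Answer:
[9, 9, 843]
3
[1, 1]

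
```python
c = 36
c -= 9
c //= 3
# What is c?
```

Trace:
`c = 36` → c = 36
`c -= 9` → c = 27
`c //= 3` → c = 9
So c = 9

Answer: 9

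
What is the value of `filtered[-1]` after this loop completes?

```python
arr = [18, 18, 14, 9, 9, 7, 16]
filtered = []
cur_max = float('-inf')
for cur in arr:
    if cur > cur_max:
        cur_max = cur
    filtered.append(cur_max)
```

Running max ends at 18
`filtered` takes the values: [] → [18] → [18, 18] → [18, 18, 18] → [18, 18, 18, 18] → [18, 18, 18, 18, 18] → [18, 18, 18, 18, 18, 18] → [18, 18, 18, 18, 18, 18, 18]
So `filtered[-1]` = 18

Answer: 18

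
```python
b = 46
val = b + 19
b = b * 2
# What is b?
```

Trace:
`b = 46` → b = 46
`val = b + 19` → val = 65
`b = b * 2` → b = 92
So b = 92

Answer: 92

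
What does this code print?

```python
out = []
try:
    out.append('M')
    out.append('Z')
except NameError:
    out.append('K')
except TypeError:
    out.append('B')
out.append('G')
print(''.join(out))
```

Execution trace: 'M' (try body) → 'Z' (try body, no exception) → 'G' (after the try/except). Output: MZG

Answer: MZG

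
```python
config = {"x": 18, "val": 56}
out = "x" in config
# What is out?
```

Trace:
`config = {"x": 18, "val": 56}` → config = {'x': 18, 'val': 56}
`out = "x" in config` → out = True
So out = True

Answer: True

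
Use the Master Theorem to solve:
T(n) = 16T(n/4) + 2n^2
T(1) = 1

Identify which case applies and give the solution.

a=16, b=4, f(n)=2n^2. log_4(16) = 2. Since c=2 = 2, Case 2 applies: T(n) = Θ(n^log_b(a) · log n) = O(n^2 log n).

Answer: O(n^2 log n) - Case 2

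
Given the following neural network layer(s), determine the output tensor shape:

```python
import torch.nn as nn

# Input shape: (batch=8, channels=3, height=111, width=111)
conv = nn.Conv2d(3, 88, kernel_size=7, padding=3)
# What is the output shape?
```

Input: (8, 3, 111, 111) -> Output: (8, 88, 111, 111)

Answer: (8, 88, 111, 111)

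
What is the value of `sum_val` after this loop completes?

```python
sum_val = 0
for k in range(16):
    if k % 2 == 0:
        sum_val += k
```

Sum of even numbers 0 to 15
`sum_val` takes the values: 0 → 2 → 6 → 12 → 20 → 30 → 42 → 56

Answer: 56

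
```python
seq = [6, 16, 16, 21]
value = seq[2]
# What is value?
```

Trace:
`seq = [6, 16, 16, 21]` → seq = [6, 16, 16, 21]
`value = seq[2]` → value = 16
So value = 16

Answer: 16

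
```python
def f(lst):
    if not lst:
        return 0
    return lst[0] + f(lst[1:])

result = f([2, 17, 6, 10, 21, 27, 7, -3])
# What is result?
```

2 + 17 + 6 + 10 + 21 + 27 + 7 + (-3) + 0 = 87

Answer: 87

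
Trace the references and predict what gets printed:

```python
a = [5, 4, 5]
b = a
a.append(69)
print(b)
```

Key concept: basic list aliasing.
Step by step:
`a = [5, 4, 5]` → a = [5, 4, 5]
`b = a` → b = [5, 4, 5] (same object as a)
`a.append(69)` → a = [5, 4, 5, 69] (same object as b); b = [5, 4, 5, 69] (same object as a)
`print(b)` → prints [5, 4, 5, 69]

Answer: [5, 4, 5, 69]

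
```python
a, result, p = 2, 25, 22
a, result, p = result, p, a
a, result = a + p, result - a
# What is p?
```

Trace:
`a, result, p = 2, 25, 22` → a = 2; result = 25; p = 22
`a, result, p = result, p, a` → a = 25; result = 22; p = 2
`a, result = a + p, result - a` → a = 27; result = -3
So p = 2

Answer: 2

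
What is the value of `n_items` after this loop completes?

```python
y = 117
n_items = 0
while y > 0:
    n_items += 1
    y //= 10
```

Count digits by repeated division by 10
`n_items` takes the values: 0 → 1 → 2 → 3

Answer: 3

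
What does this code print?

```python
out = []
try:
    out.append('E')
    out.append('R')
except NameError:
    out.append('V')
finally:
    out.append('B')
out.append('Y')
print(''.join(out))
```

Execution trace: 'E' (try body) → 'R' (try body, no exception) → 'B' (finally) → 'Y' (after the try/except). Output: ERBY

Answer: ERBY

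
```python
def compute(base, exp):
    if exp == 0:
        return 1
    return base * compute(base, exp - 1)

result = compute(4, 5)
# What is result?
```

compute(4, 5) = 4 * 4 * 4 * 4 * 4 = 1024

Answer: 1024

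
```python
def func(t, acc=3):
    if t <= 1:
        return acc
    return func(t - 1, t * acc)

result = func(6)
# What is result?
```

Accumulator trace (n, acc): (6, 3) -> (5, 18) -> (4, 90) -> (3, 360) -> (2, 1080) -> (1, 2160) -> return 2160

Answer: 2160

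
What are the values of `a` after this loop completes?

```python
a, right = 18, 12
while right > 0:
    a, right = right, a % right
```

GCD of 18 and 12
`a` takes the values: 18 → 12 → 6

Answer: 6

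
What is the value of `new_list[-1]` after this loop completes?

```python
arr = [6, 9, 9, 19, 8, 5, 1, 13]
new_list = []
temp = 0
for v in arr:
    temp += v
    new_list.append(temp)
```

Cumulative sum ends at 70
`new_list` takes the values: [] → [6] → [6, 15] → [6, 15, 24] → [6, 15, 24, 43] → [6, 15, 24, 43, 51] → [6, 15, 24, 43, 51, 56] → [6, 15, 24, 43, 51, 56, 57] → [6, 15, 24, 43, 51, 56, 57, 70]
So `new_list[-1]` = 70

Answer: 70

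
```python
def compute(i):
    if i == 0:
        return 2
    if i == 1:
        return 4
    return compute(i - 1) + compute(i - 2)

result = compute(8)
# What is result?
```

Build up from base cases: compute(0)=2, compute(1)=4, compute(2)=6, compute(3)=10, compute(4)=16, compute(5)=26, compute(6)=42, ..., compute(8)=110

Answer: 110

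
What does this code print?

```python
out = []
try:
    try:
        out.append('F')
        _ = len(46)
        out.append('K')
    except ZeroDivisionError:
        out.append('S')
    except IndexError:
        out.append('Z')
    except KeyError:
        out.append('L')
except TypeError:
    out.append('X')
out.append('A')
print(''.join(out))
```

Execution trace: 'F' (try body) → 'X' (outer except TypeError) → 'A' (after the try/except). Output: FXA

Answer: FXA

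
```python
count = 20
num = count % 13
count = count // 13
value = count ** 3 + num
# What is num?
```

Trace:
`count = 20` → count = 20
`num = count % 13` → num = 7
`count = count // 13` → count = 1
`value = count ** 3 + num` → value = 8
So num = 7

Answer: 7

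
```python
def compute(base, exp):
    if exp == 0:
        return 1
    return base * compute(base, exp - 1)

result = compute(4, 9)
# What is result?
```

compute(4, 9) = 4 * 4 * 4 * 4 * 4 * 4 * 4 * 4 * 4 = 262144

Answer: 262144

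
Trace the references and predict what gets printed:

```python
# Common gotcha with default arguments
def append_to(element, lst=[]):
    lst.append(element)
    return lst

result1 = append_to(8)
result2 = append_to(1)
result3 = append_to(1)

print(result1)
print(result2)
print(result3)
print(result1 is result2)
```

Key concept: mutable default argument gotcha.
Step by step:
`result1 = append_to(8)` → result1 = [8]
`result2 = append_to(1)` → result1 = [8, 1] (same object as result2); result2 = [8, 1] (same object as result1)
`result3 = append_to(1)` → result1 = [8, 1, 1] (same object as result2, result3); result2 = [8, 1, 1] (same object as result1, result3); result3 = [8, 1, 1] (same object as result1, result2)
`print(result1)` → prints [8, 1, 1]
`print(result2)` → prints [8, 1, 1]
`print(result3)` → prints [8, 1, 1]
`print(result1 is result2)` → prints True

Answer:
[8, 1, 1]
[8, 1, 1]
[8, 1, 1]
True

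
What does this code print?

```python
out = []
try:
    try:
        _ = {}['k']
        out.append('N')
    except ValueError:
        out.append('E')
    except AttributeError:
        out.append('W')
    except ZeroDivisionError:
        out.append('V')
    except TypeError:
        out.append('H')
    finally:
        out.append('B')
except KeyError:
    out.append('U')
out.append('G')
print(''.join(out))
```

Execution trace: 'B' (finally) → 'U' (outer except KeyError) → 'G' (after the try/except). Output: BUG

Answer: BUG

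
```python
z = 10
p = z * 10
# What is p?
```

Trace:
`z = 10` → z = 10
`p = z * 10` → p = 100
So p = 100

Answer: 100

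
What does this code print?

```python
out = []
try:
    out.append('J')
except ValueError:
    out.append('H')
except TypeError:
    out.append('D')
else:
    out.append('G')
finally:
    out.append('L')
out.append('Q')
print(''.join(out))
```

Execution trace: 'J' (try body, no exception) → 'G' (else) → 'L' (finally) → 'Q' (after the try/except). Output: JGLQ

Answer: JGLQ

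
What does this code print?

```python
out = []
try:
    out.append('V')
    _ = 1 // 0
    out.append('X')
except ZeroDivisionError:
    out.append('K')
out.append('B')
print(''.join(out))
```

Execution trace: 'V' (try body) → 'K' (except ZeroDivisionError) → 'B' (after the try/except). Output: VKB

Answer: VKB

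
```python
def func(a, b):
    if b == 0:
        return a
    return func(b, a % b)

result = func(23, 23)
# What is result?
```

func(23, 23) -> func(23, 0) -> 23

Answer: 23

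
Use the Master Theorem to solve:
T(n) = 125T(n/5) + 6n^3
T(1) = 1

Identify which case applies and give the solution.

a=125, b=5, f(n)=6n^3. log_5(125) = 3. Since c=3 = 3, Case 2 applies: T(n) = Θ(n^log_b(a) · log n) = O(n^3 log n).

Answer: O(n^3 log n) - Case 2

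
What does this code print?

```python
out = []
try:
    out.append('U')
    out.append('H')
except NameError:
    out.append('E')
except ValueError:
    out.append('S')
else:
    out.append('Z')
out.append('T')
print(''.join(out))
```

Execution trace: 'U' (try body) → 'H' (try body, no exception) → 'Z' (else) → 'T' (after the try/except). Output: UHZT

Answer: UHZT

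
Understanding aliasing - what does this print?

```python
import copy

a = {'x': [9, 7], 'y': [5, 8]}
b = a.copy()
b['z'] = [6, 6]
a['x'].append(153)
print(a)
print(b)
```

Key concept: shallow copy of dict with mutable values.
Step by step:
`a = {'x': [9, 7], 'y': [5, 8]}` → a = {'x': [9, 7], 'y': [5, 8]}
`b = a.copy()` → b = {'x': [9, 7], 'y': [5, 8]}
`b['z'] = [6, 6]` → b = {'x': [9, 7], 'y': [5, 8], 'z': [6, 6]}
`a['x'].append(153)` → a = {'x': [9, 7, 153], 'y': [5, 8]}; b = {'x': [9, 7, 153], 'y': [5, 8], 'z': [6, 6]}
`print(a)` → prints {'x': [9, 7, 153], 'y': [5, 8]}
`print(b)` → prints {'x': [9, 7, 153], 'y': [5, 8], 'z': [6, 6]}

Answer:
{'x': [9, 7, 153], 'y': [5, 8]}
{'x': [9, 7, 153], 'y': [5, 8], 'z': [6, 6]}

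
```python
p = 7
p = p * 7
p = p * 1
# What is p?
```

Trace:
`p = 7` → p = 7
`p = p * 7` → p = 49
`p = p * 1` → p = 49
So p = 49

Answer: 49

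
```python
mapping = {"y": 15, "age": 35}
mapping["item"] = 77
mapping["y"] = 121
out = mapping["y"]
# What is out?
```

Trace:
`mapping = {"y": 15, "age": 35}` → mapping = {'y': 15, 'age': 35}
`mapping["item"] = 77` → mapping = {'y': 15, 'age': 35, 'item': 77}
`mapping["y"] = 121` → mapping = {'y': 121, 'age': 35, 'item': 77}
`out = mapping["y"]` → out = 121
So out = 121

Answer: 121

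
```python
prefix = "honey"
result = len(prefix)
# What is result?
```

Trace:
`prefix = "honey"` → prefix = 'honey'
`result = len(prefix)` → result = 5
So result = 5

Answer: 5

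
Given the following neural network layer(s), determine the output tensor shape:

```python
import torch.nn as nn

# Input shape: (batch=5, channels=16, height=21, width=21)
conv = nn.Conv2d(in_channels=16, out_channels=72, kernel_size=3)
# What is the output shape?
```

Input: (5, 16, 21, 21) -> Output: (5, 72, 19, 19)

Answer: (5, 72, 19, 19)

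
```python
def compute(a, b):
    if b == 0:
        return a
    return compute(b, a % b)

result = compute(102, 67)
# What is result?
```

compute(102, 67) -> compute(67, 35) -> compute(35, 32) -> compute(32, 3) -> compute(3, 2) -> compute(2, 1) -> compute(1, 0) -> 1

Answer: 1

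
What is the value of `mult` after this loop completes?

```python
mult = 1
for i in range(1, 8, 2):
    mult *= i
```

Product of 1, 3, 5, ... up to 7
`mult` takes the values: 1 → 3 → 15 → 105

Answer: 105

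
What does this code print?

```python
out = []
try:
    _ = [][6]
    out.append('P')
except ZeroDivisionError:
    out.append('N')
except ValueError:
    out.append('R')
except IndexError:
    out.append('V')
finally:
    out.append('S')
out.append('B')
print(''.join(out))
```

Execution trace: 'V' (except IndexError) → 'S' (finally) → 'B' (after the try/except). Output: VSB

Answer: VSB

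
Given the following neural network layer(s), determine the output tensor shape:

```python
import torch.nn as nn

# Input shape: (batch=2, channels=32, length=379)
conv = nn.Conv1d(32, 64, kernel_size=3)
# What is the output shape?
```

Input: (2, 32, 379) -> Output: (2, 64, 377)

Answer: (2, 64, 377)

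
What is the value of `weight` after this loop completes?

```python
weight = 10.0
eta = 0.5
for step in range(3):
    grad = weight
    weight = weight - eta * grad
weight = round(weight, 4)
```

Gradient descent: w = 10.0 * (1 - 0.5)^3
`weight` takes the values: 10.0 → 5.0 → 2.5 → 1.25

Answer: 1.25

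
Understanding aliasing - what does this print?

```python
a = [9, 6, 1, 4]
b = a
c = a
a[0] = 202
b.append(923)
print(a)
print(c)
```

Key concept: multiple aliases.
Step by step:
`a = [9, 6, 1, 4]` → a = [9, 6, 1, 4]
`b = a` → b = [9, 6, 1, 4] (same object as a)
`c = a` → c = [9, 6, 1, 4] (same object as a, b)
`a[0] = 202` → a = [202, 6, 1, 4] (same object as b, c); b = [202, 6, 1, 4] (same object as a, c); c = [202, 6, 1, 4] (same object as a, b)
`b.append(923)` → a = [202, 6, 1, 4, 923] (same object as b, c); b = [202, 6, 1, 4, 923] (same object as a, c); c = [202, 6, 1, 4, 923] (same object as a, b)
`print(a)` → prints [202, 6, 1, 4, 923]
`print(c)` → prints [202, 6, 1, 4, 923]

Answer:
[202, 6, 1, 4, 923]
[202, 6, 1, 4, 923]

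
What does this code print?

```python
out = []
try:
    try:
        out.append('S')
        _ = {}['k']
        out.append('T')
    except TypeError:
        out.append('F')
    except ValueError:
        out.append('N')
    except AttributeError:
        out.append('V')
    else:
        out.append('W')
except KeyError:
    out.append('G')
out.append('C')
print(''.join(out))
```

Execution trace: 'S' (try body) → 'G' (outer except KeyError) → 'C' (after the try/except). Output: SGC

Answer: SGC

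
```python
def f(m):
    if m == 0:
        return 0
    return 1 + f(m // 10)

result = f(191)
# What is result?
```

Count of digits of 191: 3

Answer: 3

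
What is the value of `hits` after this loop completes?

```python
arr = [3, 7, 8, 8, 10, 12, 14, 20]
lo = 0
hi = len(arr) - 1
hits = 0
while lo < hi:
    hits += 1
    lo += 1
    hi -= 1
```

Iterations until pointers meet (list length 8)
`hits` takes the values: 0 → 1 → 2 → 3 → 4

Answer: 4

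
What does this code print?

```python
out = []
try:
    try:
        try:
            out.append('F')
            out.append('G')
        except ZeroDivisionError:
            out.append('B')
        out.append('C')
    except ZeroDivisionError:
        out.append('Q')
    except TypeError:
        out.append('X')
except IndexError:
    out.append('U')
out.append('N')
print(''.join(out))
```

Execution trace: 'F' (inner try body) → 'G' (inner try body, no exception) → 'C' (try body, no exception) → 'N' (after the try/except). Output: FGCN

Answer: FGCN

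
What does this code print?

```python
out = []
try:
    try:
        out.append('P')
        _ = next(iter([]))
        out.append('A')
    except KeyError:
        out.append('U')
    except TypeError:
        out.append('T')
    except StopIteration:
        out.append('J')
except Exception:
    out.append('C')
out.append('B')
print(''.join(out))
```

Execution trace: 'P' (inner try body) → 'J' (inner except StopIteration) → 'B' (after the try/except). Output: PJB

Answer: PJB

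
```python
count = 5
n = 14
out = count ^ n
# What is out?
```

Trace:
`count = 5` → count = 5
`n = 14` → n = 14
`out = count ^ n` → out = 11
So out = 11

Answer: 11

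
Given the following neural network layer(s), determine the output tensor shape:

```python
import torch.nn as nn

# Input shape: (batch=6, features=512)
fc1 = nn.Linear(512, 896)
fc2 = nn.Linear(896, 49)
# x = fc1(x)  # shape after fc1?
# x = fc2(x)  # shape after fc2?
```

Input: (6, 512) -> after fc1: (6, 896) -> Output: (6, 49)

Answer: (6, 49)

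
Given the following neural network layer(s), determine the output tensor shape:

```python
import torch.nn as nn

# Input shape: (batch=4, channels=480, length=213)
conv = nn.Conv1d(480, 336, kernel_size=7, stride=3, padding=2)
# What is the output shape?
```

Input: (4, 480, 213) -> Output: (4, 336, 71)

Answer: (4, 336, 71)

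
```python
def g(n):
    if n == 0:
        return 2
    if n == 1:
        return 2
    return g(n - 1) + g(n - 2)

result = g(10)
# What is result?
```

Build up from base cases: g(0)=2, g(1)=2, g(2)=4, g(3)=6, g(4)=10, g(5)=16, g(6)=26, ..., g(10)=178

Answer: 178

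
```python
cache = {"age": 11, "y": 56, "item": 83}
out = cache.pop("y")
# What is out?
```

Trace:
`cache = {"age": 11, "y": 56, "item": 83}` → cache = {'age': 11, 'y': 56, 'item': 83}
`out = cache.pop("y")` → cache = {'age': 11, 'item': 83}; out = 56
So out = 56

Answer: 56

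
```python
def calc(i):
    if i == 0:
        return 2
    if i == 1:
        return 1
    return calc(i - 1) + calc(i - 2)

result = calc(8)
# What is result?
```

Build up from base cases: calc(0)=2, calc(1)=1, calc(2)=3, calc(3)=4, calc(4)=7, calc(5)=11, calc(6)=18, ..., calc(8)=47

Answer: 47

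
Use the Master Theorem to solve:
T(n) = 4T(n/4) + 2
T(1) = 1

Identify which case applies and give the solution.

a=4, b=4, f(n)=2. log_4(4) = 1. Since c=0 < 1, Case 1 applies: T(n) = Θ(n^log_b(a)) = O(n).

Answer: O(n) - Case 1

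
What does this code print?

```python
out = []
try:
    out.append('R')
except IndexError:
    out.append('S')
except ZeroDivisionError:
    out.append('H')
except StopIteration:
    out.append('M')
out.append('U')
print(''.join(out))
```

Execution trace: 'R' (try body, no exception) → 'U' (after the try/except). Output: RU

Answer: RU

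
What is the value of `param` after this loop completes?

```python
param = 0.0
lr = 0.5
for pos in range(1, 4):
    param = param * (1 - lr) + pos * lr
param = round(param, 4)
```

Moving average with lr=0.5
`param` takes the values: 0.0 → 0.5 → 1.25 → 2.125

Answer: 2.125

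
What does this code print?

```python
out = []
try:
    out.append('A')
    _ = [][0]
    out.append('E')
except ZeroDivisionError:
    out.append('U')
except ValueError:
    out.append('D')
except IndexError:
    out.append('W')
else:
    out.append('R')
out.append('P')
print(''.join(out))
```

Execution trace: 'A' (try body) → 'W' (except IndexError) → 'P' (after the try/except). Output: AWP

Answer: AWP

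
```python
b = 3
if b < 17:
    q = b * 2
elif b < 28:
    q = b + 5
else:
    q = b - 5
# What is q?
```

Trace:
`b = 3` → b = 3
`if b < 17: ...` → b < 17 is True → q = 6
So q = 6

Answer: 6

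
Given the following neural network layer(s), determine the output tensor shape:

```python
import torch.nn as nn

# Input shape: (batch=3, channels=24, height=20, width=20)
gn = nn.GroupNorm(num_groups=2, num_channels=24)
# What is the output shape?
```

Input: (3, 24, 20, 20) -> Output: (3, 24, 20, 20)

Answer: (3, 24, 20, 20)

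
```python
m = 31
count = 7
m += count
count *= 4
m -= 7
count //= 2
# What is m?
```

Trace:
`m = 31` → m = 31
`count = 7` → count = 7
`m += count` → m = 38
`count *= 4` → count = 28
`m -= 7` → m = 31
`count //= 2` → count = 14
So m = 31

Answer: 31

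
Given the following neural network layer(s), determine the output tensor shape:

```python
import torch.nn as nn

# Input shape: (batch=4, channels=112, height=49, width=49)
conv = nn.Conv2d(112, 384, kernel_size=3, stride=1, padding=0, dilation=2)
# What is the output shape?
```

Input: (4, 112, 49, 49) -> Output: (4, 384, 45, 45)

Answer: (4, 384, 45, 45)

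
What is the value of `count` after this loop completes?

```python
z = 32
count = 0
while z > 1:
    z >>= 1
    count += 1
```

Count right shifts until 1
`count` takes the values: 0 → 1 → 2 → 3 → 4 → 5

Answer: 5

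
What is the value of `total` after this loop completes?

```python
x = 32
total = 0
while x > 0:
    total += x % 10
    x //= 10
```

Sum digits of 32
`total` takes the values: 0 → 2 → 5

Answer: 5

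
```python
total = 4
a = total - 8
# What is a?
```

Trace:
`total = 4` → total = 4
`a = total - 8` → a = -4
So a = -4

Answer: -4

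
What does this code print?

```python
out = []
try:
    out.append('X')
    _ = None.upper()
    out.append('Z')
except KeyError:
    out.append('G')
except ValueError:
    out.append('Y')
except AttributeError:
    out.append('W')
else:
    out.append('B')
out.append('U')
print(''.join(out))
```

Execution trace: 'X' (try body) → 'W' (except AttributeError) → 'U' (after the try/except). Output: XWU

Answer: XWU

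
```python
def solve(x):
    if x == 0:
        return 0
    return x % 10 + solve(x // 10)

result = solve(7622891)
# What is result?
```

Sum of digits of 7622891: 1 + 9 + 8 + 2 + 2 + 6 + 7 = 35

Answer: 35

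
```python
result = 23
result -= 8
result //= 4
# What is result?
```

Trace:
`result = 23` → result = 23
`result -= 8` → result = 15
`result //= 4` → result = 3
So result = 3

Answer: 3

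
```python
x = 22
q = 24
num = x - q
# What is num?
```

Trace:
`x = 22` → x = 22
`q = 24` → q = 24
`num = x - q` → num = -2
So num = -2

Answer: -2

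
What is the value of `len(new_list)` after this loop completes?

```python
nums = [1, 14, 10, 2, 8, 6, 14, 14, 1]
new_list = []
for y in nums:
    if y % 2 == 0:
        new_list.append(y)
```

Count even numbers in [1, 14, 10, 2, 8, 6, 14, 14, 1]
`new_list` takes the values: [] → [14] → [14, 10] → [14, 10, 2] → [14, 10, 2, 8] → [14, 10, 2, 8, 6] → [14, 10, 2, 8, 6, 14] → [14, 10, 2, 8, 6, 14, 14]
So `len(new_list)` = 7

Answer: 7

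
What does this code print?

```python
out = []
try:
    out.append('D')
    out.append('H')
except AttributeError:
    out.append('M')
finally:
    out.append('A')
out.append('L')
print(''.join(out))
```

Execution trace: 'D' (try body) → 'H' (try body, no exception) → 'A' (finally) → 'L' (after the try/except). Output: DHAL

Answer: DHAL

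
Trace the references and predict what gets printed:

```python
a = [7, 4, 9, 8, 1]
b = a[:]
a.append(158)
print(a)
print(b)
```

Key concept: slice [:] creates copy.
Step by step:
`a = [7, 4, 9, 8, 1]` → a = [7, 4, 9, 8, 1]
`b = a[:]` → b = [7, 4, 9, 8, 1]
`a.append(158)` → a = [7, 4, 9, 8, 1, 158]
`print(a)` → prints [7, 4, 9, 8, 1, 158]
`print(b)` → prints [7, 4, 9, 8, 1]

Answer:
[7, 4, 9, 8, 1, 158]
[7, 4, 9, 8, 1]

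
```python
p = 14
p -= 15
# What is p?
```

Trace:
`p = 14` → p = 14
`p -= 15` → p = -1
So p = -1

Answer: -1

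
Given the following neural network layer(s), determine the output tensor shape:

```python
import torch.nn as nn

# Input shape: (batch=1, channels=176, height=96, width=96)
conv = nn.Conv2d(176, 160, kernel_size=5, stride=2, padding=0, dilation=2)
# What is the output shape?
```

Input: (1, 176, 96, 96) -> Output: (1, 160, 44, 44)

Answer: (1, 160, 44, 44)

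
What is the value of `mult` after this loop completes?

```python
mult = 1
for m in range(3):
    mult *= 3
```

3^3 = 27
`mult` takes the values: 1 → 3 → 9 → 27

Answer: 27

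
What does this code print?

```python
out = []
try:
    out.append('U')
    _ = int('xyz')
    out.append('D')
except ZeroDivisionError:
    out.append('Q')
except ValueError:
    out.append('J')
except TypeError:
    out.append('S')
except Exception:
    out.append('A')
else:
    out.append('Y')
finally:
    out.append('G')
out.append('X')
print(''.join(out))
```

Execution trace: 'U' (try body) → 'J' (except ValueError) → 'G' (finally) → 'X' (after the try/except). Output: UJGX

Answer: UJGX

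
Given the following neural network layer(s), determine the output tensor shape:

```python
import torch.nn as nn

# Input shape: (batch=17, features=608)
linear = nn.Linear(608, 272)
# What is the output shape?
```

Input: (17, 608) -> Output: (17, 272)

Answer: (17, 272)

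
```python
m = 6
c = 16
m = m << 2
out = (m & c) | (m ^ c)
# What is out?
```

Trace:
`m = 6` → m = 6
`c = 16` → c = 16
`m = m << 2` → m = 24
`out = (m & c) | (m ^ c)` → out = 24
So out = 24

Answer: 24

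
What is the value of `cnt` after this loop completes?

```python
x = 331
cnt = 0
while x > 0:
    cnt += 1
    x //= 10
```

Count digits by repeated division by 10
`cnt` takes the values: 0 → 1 → 2 → 3

Answer: 3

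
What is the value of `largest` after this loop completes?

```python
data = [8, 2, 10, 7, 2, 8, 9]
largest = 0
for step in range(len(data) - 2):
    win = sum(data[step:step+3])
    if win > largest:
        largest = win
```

Max sum of 3-element window in [8, 2, 10, 7, 2, 8, 9]
`largest` takes the values: 0 → 20

Answer: 20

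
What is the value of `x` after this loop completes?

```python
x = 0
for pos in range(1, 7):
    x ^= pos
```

XOR of 1 to 6
`x` takes the values: 0 → 1 → 3 → 0 → 4 → 1 → 7

Answer: 7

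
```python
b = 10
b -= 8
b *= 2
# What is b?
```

Trace:
`b = 10` → b = 10
`b -= 8` → b = 2
`b *= 2` → b = 4
So b = 4

Answer: 4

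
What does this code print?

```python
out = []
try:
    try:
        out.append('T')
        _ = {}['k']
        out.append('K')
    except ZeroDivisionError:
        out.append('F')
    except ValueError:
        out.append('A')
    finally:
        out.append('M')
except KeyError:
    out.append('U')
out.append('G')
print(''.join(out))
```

Execution trace: 'T' (inner try body) → 'M' (inner finally) → 'U' (outer except KeyError) → 'G' (after the try/except). Output: TMUG

Answer: TMUG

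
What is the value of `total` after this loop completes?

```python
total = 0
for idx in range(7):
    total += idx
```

Sum of 0 to 6 = 21
`total` takes the values: 0 → 1 → 3 → 6 → 10 → 15 → 21

Answer: 21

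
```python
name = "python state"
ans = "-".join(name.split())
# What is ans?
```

Trace:
`name = "python state"` → name = 'python state'
`ans = "-".join(name.split())` → ans = 'python-state'
So ans = 'python-state'

Answer: 'python-state'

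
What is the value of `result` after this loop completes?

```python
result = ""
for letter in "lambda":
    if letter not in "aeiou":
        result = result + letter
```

Remove vowels from 'lambda'
`result` takes the values: "" → "l" → "lm" → "lmb" → "lmbd"

Answer: "lmbd"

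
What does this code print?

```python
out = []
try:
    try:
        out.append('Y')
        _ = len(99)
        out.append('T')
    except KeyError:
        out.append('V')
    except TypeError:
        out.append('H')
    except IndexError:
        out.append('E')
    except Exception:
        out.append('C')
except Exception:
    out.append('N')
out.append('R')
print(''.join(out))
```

Execution trace: 'Y' (inner try body) → 'H' (inner except TypeError) → 'R' (after the try/except). Output: YHR

Answer: YHR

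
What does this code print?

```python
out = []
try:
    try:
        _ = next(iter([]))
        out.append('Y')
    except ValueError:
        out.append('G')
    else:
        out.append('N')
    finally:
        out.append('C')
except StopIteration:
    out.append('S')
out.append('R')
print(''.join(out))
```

Execution trace: 'C' (finally) → 'S' (outer except StopIteration) → 'R' (after the try/except). Output: CSR

Answer: CSR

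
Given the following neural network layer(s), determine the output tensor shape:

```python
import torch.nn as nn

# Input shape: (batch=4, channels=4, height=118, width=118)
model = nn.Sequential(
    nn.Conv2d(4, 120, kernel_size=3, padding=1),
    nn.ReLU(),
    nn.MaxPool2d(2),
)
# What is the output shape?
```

Input: (4, 4, 118, 118) -> after Conv2d: (4, 120, 118, 118) -> after ReLU: (4, 120, 118, 118) -> Output: (4, 120, 59, 59)

Answer: (4, 120, 59, 59)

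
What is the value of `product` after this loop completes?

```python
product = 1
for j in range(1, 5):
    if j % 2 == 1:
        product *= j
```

Product of odd numbers 1 to 4
`product` takes the values: 1 → 3

Answer: 3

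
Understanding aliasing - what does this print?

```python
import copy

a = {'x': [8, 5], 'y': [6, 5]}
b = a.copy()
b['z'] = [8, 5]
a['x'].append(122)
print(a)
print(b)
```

Key concept: shallow copy of dict with mutable values.
Step by step:
`a = {'x': [8, 5], 'y': [6, 5]}` → a = {'x': [8, 5], 'y': [6, 5]}
`b = a.copy()` → b = {'x': [8, 5], 'y': [6, 5]}
`b['z'] = [8, 5]` → b = {'x': [8, 5], 'y': [6, 5], 'z': [8, 5]}
`a['x'].append(122)` → a = {'x': [8, 5, 122], 'y': [6, 5]}; b = {'x': [8, 5, 122], 'y': [6, 5], 'z': [8, 5]}
`print(a)` → prints {'x': [8, 5, 122], 'y': [6, 5]}
`print(b)` → prints {'x': [8, 5, 122], 'y': [6, 5], 'z': [8, 5]}

Answer:
{'x': [8, 5, 122], 'y': [6, 5]}
{'x': [8, 5, 122], 'y': [6, 5], 'z': [8, 5]}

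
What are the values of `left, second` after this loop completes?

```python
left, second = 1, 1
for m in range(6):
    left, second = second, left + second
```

Fibonacci: after 6 iterations
`left, second` takes the values: (1, 1) → (1, 2) → (2, 3) → (3, 5) → (5, 8) → (8, 13) → (13, 21)

Answer: 13, 21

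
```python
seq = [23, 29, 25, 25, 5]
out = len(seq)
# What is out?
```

Trace:
`seq = [23, 29, 25, 25, 5]` → seq = [23, 29, 25, 25, 5]
`out = len(seq)` → out = 5
So out = 5

Answer: 5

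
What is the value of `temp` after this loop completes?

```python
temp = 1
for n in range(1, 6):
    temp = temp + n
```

Start at 1, add 1 through 5
`temp` takes the values: 1 → 2 → 4 → 7 → 11 → 16

Answer: 16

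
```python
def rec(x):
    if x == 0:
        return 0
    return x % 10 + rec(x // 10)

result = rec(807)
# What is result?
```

Sum of digits of 807: 7 + 0 + 8 = 15

Answer: 15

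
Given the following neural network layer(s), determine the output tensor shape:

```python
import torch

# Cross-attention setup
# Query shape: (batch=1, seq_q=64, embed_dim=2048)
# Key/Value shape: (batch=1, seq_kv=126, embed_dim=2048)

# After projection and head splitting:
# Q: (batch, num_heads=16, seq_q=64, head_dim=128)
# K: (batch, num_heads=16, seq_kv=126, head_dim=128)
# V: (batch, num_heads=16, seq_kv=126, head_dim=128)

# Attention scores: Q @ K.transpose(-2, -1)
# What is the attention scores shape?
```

Input: (1, 64, 2048) -> Output: (1, 16, 64, 126)

Answer: (1, 16, 64, 126)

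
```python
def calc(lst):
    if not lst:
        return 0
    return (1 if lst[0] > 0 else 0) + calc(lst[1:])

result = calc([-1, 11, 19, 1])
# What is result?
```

Count of positive elements in [-1, 11, 19, 1] = 3

Answer: 3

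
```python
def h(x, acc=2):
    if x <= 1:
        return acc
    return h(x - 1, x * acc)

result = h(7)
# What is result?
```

Accumulator trace (n, acc): (7, 2) -> (6, 14) -> (5, 84) -> (4, 420) -> (3, 1680) -> (2, 5040) -> (1, 10080) -> return 10080

Answer: 10080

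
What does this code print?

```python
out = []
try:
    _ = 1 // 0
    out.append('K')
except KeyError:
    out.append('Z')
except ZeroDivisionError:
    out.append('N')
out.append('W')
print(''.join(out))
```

Execution trace: 'N' (except ZeroDivisionError) → 'W' (after the try/except). Output: NW

Answer: NW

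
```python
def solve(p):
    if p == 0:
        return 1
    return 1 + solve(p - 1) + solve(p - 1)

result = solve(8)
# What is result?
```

solve(p) = 1 + 2·solve(p-1), solve(0)=1. Closed form: (1+1)·2^8 - 1 = 511.

Answer: 511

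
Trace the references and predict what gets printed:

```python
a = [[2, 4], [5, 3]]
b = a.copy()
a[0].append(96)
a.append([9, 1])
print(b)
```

Key concept: shallow copy with nested lists.
Step by step:
`a = [[2, 4], [5, 3]]` → a = [[2, 4], [5, 3]]
`b = a.copy()` → b = [[2, 4], [5, 3]]
`a[0].append(96)` → a = [[2, 4, 96], [5, 3]]; b = [[2, 4, 96], [5, 3]]
`a.append([9, 1])` → a = [[2, 4, 96], [5, 3], [9, 1]]
`print(b)` → prints [[2, 4, 96], [5, 3]]

Answer: [[2, 4, 96], [5, 3]]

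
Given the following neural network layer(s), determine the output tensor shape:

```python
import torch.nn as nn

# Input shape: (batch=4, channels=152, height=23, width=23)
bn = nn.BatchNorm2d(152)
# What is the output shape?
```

Input: (4, 152, 23, 23) -> Output: (4, 152, 23, 23)

Answer: (4, 152, 23, 23)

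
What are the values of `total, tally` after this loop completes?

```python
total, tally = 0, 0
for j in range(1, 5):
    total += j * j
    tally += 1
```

Sum of squares and count
`total, tally` takes the values: (0, 0) → (1, 0) → (1, 1) → (5, 1) → (5, 2) → (14, 2) → (14, 3) → (30, 3) → (30, 4)

Answer: 30, 4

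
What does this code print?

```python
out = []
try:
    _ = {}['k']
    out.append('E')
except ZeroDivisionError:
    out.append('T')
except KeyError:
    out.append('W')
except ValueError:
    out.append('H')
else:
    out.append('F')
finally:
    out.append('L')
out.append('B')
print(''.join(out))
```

Execution trace: 'W' (except KeyError) → 'L' (finally) → 'B' (after the try/except). Output: WLB

Answer: WLB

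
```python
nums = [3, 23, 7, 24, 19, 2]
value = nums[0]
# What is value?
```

Trace:
`nums = [3, 23, 7, 24, 19, 2]` → nums = [3, 23, 7, 24, 19, 2]
`value = nums[0]` → value = 3
So value = 3

Answer: 3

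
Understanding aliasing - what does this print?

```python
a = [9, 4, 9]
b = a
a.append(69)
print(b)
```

Key concept: basic list aliasing.
Step by step:
`a = [9, 4, 9]` → a = [9, 4, 9]
`b = a` → b = [9, 4, 9] (same object as a)
`a.append(69)` → a = [9, 4, 9, 69] (same object as b); b = [9, 4, 9, 69] (same object as a)
`print(b)` → prints [9, 4, 9, 69]

Answer: [9, 4, 9, 69]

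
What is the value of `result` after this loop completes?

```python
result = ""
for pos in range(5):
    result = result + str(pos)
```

Concatenate digits 0 to 4
`result` takes the values: "" → "0" → "01" → "012" → "0123" → "01234"

Answer: "01234"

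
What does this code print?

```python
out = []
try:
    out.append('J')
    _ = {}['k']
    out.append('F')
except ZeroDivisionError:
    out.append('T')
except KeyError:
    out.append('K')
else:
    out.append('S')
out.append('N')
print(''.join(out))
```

Execution trace: 'J' (try body) → 'K' (except KeyError) → 'N' (after the try/except). Output: JKN

Answer: JKN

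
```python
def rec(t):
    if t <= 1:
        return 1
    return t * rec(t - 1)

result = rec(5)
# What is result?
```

rec(5) = 5 * 4 * 3 * 2 * 1 = 120

Answer: 120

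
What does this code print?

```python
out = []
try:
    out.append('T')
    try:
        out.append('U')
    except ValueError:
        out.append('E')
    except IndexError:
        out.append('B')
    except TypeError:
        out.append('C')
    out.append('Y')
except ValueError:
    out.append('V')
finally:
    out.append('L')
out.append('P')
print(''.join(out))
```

Execution trace: 'T' (try body) → 'U' (inner try body, no exception) → 'Y' (try body, no exception) → 'L' (finally) → 'P' (after the try/except). Output: TUYLP

Answer: TUYLP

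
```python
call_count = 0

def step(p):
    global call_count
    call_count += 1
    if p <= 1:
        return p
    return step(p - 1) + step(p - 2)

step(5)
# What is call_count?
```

Calls(p) = 1 + Calls(p-1) + Calls(p-2); Calls(0)=Calls(1)=1. For p=5 this gives 15.

Answer: 15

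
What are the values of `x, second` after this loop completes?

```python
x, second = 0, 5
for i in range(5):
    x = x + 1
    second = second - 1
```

x goes 0→5, second goes 5→0
`x, second` takes the values: (0, 5) → (1, 5) → (1, 4) → (2, 4) → (2, 3) → (3, 3) → (3, 2) → (4, 2) → (4, 1) → (5, 1) → (5, 0)

Answer: 5, 0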